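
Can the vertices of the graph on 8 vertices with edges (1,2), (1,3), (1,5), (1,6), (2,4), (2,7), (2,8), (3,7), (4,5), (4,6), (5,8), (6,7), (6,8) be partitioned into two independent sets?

Step 1: Attempt 2-coloring using BFS:
  Start at vertex 1, assign color 0
  Color vertex 2 with color 1 (neighbor of 1)
  Color vertex 3 with color 1 (neighbor of 1)
  Color vertex 5 with color 1 (neighbor of 1)
  Color vertex 6 with color 1 (neighbor of 1)
  Color vertex 4 with color 0 (neighbor of 2)
  Color vertex 7 with color 0 (neighbor of 2)
  Color vertex 8 with color 0 (neighbor of 2)

Step 2: 2-coloring succeeded. No conflicts found.
  Set A (color 0): {1, 4, 7, 8}
  Set B (color 1): {2, 3, 5, 6}

The graph is bipartite with partition {1, 4, 7, 8}, {2, 3, 5, 6}.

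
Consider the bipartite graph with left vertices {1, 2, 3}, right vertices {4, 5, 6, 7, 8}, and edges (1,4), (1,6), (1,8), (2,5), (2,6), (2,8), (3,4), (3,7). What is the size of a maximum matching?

Step 1: List the neighbors of each left vertex:
  1: 4, 6, 8
  2: 5, 6, 8
  3: 4, 7

Step 2: Greedily match left vertices, then look for augmenting paths:
  Match 1 -- 4
  Match 2 -- 5
  Match 3 -- 7
  No augmenting path remains.

Step 3: Verify this is maximum:
  Matching size 3 = min(|L|, |R|) = min(3, 5), which is an upper bound, so this matching is maximum.

Maximum matching: {(1,4), (2,5), (3,7)}
Size: 3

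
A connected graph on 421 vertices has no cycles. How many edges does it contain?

A tree on n vertices always has exactly n - 1 edges.
For n = 421: edges = 421 - 1 = 420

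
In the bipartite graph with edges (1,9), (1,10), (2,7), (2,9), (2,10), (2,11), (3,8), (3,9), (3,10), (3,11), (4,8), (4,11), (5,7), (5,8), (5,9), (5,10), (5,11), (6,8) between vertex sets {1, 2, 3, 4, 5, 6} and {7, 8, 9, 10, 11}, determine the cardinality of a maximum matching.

Step 1: List the neighbors of each left vertex:
  1: 9, 10
  2: 7, 9, 10, 11
  3: 8, 9, 10, 11
  4: 8, 11
  5: 7, 8, 9, 10, 11
  6: 8

Step 2: Greedily match left vertices, then look for augmenting paths:
  Match 1 -- 9
  Match 2 -- 7
  Match 3 -- 8
  Match 4 -- 11
  Match 5 -- 10
  No augmenting path remains.

Step 3: Verify this is maximum:
  Matching size 5 = min(|L|, |R|) = min(6, 5), which is an upper bound, so this matching is maximum.

Maximum matching: {(1,9), (2,7), (3,8), (4,11), (5,10)}
Size: 5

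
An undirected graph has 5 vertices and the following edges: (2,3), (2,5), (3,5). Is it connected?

Step 1: Build adjacency list from edges:
  1: (none)
  2: 3, 5
  3: 2, 5
  4: (none)
  5: 2, 3

Step 2: Run BFS/DFS from vertex 1:
  Visited: {1}
  Reached 1 of 5 vertices

Step 3: Only 1 of 5 vertices reached. Graph is disconnected.
Connected components: {1}, {2, 3, 5}, {4}
Answer: No, the graph is not connected (3 components).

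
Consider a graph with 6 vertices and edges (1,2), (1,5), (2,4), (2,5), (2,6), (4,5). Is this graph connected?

Step 1: Build adjacency list from edges:
  1: 2, 5
  2: 1, 4, 5, 6
  3: (none)
  4: 2, 5
  5: 1, 2, 4
  6: 2

Step 2: Run BFS/DFS from vertex 1:
  Visited: {1, 2, 5, 4, 6}
  Reached 5 of 6 vertices

Step 3: Only 5 of 6 vertices reached. Graph is disconnected.
Connected components: {1, 2, 4, 5, 6}, {3}
Answer: No, the graph is not connected (2 components).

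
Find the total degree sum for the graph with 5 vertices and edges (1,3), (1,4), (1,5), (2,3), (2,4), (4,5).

Step 1: Count edges incident to each vertex:
  deg(1) = 3 (neighbors: 3, 4, 5)
  deg(2) = 2 (neighbors: 3, 4)
  deg(3) = 2 (neighbors: 1, 2)
  deg(4) = 3 (neighbors: 1, 2, 5)
  deg(5) = 2 (neighbors: 1, 4)

Step 2: Sum all degrees:
  3 + 2 + 2 + 3 + 2 = 12

Verification: sum of degrees = 2 * |E| = 2 * 6 = 12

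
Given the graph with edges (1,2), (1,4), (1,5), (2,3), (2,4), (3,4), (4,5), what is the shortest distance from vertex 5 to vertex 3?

Step 1: Build adjacency list:
  1: 2, 4, 5
  2: 1, 3, 4
  3: 2, 4
  4: 1, 2, 3, 5
  5: 1, 4

Step 2: BFS from vertex 5 to find shortest path to 3:
  vertex 1 reached at distance 1
  vertex 4 reached at distance 1
  vertex 2 reached at distance 2
  vertex 3 reached at distance 2

Step 3: Shortest path: 5 -> 4 -> 3
Path length: 2 edges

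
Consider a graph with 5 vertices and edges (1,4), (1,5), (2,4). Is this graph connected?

Step 1: Build adjacency list from edges:
  1: 4, 5
  2: 4
  3: (none)
  4: 1, 2
  5: 1

Step 2: Run BFS/DFS from vertex 1:
  Visited: {1, 4, 5, 2}
  Reached 4 of 5 vertices

Step 3: Only 4 of 5 vertices reached. Graph is disconnected.
Connected components: {1, 2, 4, 5}, {3}
Answer: No, the graph is not connected (2 components).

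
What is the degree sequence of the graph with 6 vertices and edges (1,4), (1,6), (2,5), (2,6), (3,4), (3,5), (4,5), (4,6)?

Step 1: Count edges incident to each vertex:
  deg(1) = 2 (neighbors: 4, 6)
  deg(2) = 2 (neighbors: 5, 6)
  deg(3) = 2 (neighbors: 4, 5)
  deg(4) = 4 (neighbors: 1, 3, 5, 6)
  deg(5) = 3 (neighbors: 2, 3, 4)
  deg(6) = 3 (neighbors: 1, 2, 4)

Step 2: Sort degrees in non-increasing order:
  Degrees: [2, 2, 2, 4, 3, 3] -> sorted: [4, 3, 3, 2, 2, 2]

Degree sequence: [4, 3, 3, 2, 2, 2]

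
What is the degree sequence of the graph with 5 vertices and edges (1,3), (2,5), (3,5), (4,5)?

Step 1: Count edges incident to each vertex:
  deg(1) = 1 (neighbors: 3)
  deg(2) = 1 (neighbors: 5)
  deg(3) = 2 (neighbors: 1, 5)
  deg(4) = 1 (neighbors: 5)
  deg(5) = 3 (neighbors: 2, 3, 4)

Step 2: Sort degrees in non-increasing order:
  Degrees: [1, 1, 2, 1, 3] -> sorted: [3, 2, 1, 1, 1]

Degree sequence: [3, 2, 1, 1, 1]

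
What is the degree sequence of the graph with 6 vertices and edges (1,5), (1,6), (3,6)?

Step 1: Count edges incident to each vertex:
  deg(1) = 2 (neighbors: 5, 6)
  deg(2) = 0 (neighbors: none)
  deg(3) = 1 (neighbors: 6)
  deg(4) = 0 (neighbors: none)
  deg(5) = 1 (neighbors: 1)
  deg(6) = 2 (neighbors: 1, 3)

Step 2: Sort degrees in non-increasing order:
  Degrees: [2, 0, 1, 0, 1, 2] -> sorted: [2, 2, 1, 1, 0, 0]

Degree sequence: [2, 2, 1, 1, 0, 0]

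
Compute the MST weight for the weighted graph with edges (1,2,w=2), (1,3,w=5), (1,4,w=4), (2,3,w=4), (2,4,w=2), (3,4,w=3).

Apply Kruskal's algorithm (sort edges by weight, add if no cycle):

Sorted edges by weight:
  (1,2) w=2
  (2,4) w=2
  (3,4) w=3
  (1,4) w=4
  (2,3) w=4
  (1,3) w=5

Add edge (1,2) w=2 -- no cycle. Running total: 2
Add edge (2,4) w=2 -- no cycle. Running total: 4
Add edge (3,4) w=3 -- no cycle. Running total: 7

MST edges: (1,2,w=2), (2,4,w=2), (3,4,w=3)
Total MST weight: 2 + 2 + 3 = 7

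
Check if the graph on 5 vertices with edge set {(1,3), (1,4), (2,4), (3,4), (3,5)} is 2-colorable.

Step 1: Attempt 2-coloring using BFS:
  Start at vertex 1, assign color 0
  Color vertex 3 with color 1 (neighbor of 1)
  Color vertex 4 with color 1 (neighbor of 1)

Step 2: Conflict found! Vertices 3 and 4 are adjacent but have the same color.
This means the graph contains an odd cycle.

The graph is NOT bipartite.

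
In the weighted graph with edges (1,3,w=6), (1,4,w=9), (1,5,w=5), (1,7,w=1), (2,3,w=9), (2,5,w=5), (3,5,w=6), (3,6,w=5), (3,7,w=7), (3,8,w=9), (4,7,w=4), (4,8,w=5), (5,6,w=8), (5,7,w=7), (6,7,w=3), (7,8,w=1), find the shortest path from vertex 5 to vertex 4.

Step 1: Build adjacency list with weights:
  1: 3(w=6), 4(w=9), 5(w=5), 7(w=1)
  2: 3(w=9), 5(w=5)
  3: 1(w=6), 2(w=9), 5(w=6), 6(w=5), 7(w=7), 8(w=9)
  4: 1(w=9), 7(w=4), 8(w=5)
  5: 1(w=5), 2(w=5), 3(w=6), 6(w=8), 7(w=7)
  6: 3(w=5), 5(w=8), 7(w=3)
  7: 1(w=1), 3(w=7), 4(w=4), 5(w=7), 6(w=3), 8(w=1)
  8: 3(w=9), 4(w=5), 7(w=1)

Step 2: Apply Dijkstra's algorithm from vertex 5:
  Visit vertex 5 (distance=0)
    Update dist[1] = 5
    Update dist[2] = 5
    Update dist[3] = 6
    Update dist[6] = 8
    Update dist[7] = 7
  Visit vertex 1 (distance=5)
    Update dist[4] = 14
    Update dist[7] = 6
  Visit vertex 2 (distance=5)
  Visit vertex 3 (distance=6)
    Update dist[8] = 15
  Visit vertex 7 (distance=6)
    Update dist[4] = 10
    Update dist[8] = 7
  Visit vertex 8 (distance=7)
  Visit vertex 6 (distance=8)
  Visit vertex 4 (distance=10)

Step 3: Shortest path: 5 -> 1 -> 7 -> 4
Total weight: 5 + 1 + 4 = 10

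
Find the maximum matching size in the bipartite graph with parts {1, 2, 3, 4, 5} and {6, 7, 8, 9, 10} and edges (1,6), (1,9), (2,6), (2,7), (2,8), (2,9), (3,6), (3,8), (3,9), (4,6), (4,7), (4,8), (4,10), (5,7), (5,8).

Step 1: List the neighbors of each left vertex:
  1: 6, 9
  2: 6, 7, 8, 9
  3: 6, 8, 9
  4: 6, 7, 8, 10
  5: 7, 8

Step 2: Greedily match left vertices, then look for augmenting paths:
  Match 1 -- 6
  Match 2 -- 9
  Match 3 -- 8
  Match 4 -- 10
  Match 5 -- 7
  No augmenting path remains.

Step 3: Verify this is maximum:
  Matching size 5 = min(|L|, |R|) = min(5, 5), which is an upper bound, so this matching is maximum.

Maximum matching: {(1,6), (2,9), (3,8), (4,10), (5,7)}
Size: 5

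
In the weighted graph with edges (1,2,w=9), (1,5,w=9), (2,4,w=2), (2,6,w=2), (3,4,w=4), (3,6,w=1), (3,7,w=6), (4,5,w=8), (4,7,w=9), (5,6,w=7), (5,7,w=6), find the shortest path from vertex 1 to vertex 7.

Step 1: Build adjacency list with weights:
  1: 2(w=9), 5(w=9)
  2: 1(w=9), 4(w=2), 6(w=2)
  3: 4(w=4), 6(w=1), 7(w=6)
  4: 2(w=2), 3(w=4), 5(w=8), 7(w=9)
  5: 1(w=9), 4(w=8), 6(w=7), 7(w=6)
  6: 2(w=2), 3(w=1), 5(w=7)
  7: 3(w=6), 4(w=9), 5(w=6)

Step 2: Apply Dijkstra's algorithm from vertex 1:
  Visit vertex 1 (distance=0)
    Update dist[2] = 9
    Update dist[5] = 9
  Visit vertex 2 (distance=9)
    Update dist[4] = 11
    Update dist[6] = 11
  Visit vertex 5 (distance=9)
    Update dist[7] = 15
  Visit vertex 4 (distance=11)
    Update dist[3] = 15
  Visit vertex 6 (distance=11)
    Update dist[3] = 12
  Visit vertex 3 (distance=12)
  Visit vertex 7 (distance=15)

Step 3: Shortest path: 1 -> 5 -> 7
Total weight: 9 + 6 = 15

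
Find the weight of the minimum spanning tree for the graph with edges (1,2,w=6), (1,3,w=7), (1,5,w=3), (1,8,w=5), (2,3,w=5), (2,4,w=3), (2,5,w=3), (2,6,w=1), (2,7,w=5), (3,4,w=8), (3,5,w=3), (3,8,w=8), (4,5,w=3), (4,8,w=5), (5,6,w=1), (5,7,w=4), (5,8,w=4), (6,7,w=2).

Apply Kruskal's algorithm (sort edges by weight, add if no cycle):

Sorted edges by weight:
  (2,6) w=1
  (5,6) w=1
  (6,7) w=2
  (1,5) w=3
  (2,4) w=3
  (2,5) w=3
  (3,5) w=3
  (4,5) w=3
  (5,7) w=4
  (5,8) w=4
  (1,8) w=5
  (2,3) w=5
  (2,7) w=5
  (4,8) w=5
  (1,2) w=6
  (1,3) w=7
  (3,8) w=8
  (3,4) w=8

Add edge (2,6) w=1 -- no cycle. Running total: 1
Add edge (5,6) w=1 -- no cycle. Running total: 2
Add edge (6,7) w=2 -- no cycle. Running total: 4
Add edge (1,5) w=3 -- no cycle. Running total: 7
Add edge (2,4) w=3 -- no cycle. Running total: 10
Skip edge (2,5) w=3 -- would create cycle
Add edge (3,5) w=3 -- no cycle. Running total: 13
Skip edge (4,5) w=3 -- would create cycle
Skip edge (5,7) w=4 -- would create cycle
Add edge (5,8) w=4 -- no cycle. Running total: 17

MST edges: (2,6,w=1), (5,6,w=1), (6,7,w=2), (1,5,w=3), (2,4,w=3), (3,5,w=3), (5,8,w=4)
Total MST weight: 1 + 1 + 2 + 3 + 3 + 3 + 4 = 17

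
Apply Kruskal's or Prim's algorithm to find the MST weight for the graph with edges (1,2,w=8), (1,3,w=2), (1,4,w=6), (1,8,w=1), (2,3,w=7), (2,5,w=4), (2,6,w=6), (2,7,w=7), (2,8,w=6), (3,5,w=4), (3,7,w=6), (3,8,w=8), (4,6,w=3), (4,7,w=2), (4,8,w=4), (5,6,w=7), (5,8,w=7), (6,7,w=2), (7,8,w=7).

Apply Kruskal's algorithm (sort edges by weight, add if no cycle):

Sorted edges by weight:
  (1,8) w=1
  (1,3) w=2
  (4,7) w=2
  (6,7) w=2
  (4,6) w=3
  (2,5) w=4
  (3,5) w=4
  (4,8) w=4
  (1,4) w=6
  (2,6) w=6
  (2,8) w=6
  (3,7) w=6
  (2,3) w=7
  (2,7) w=7
  (5,6) w=7
  (5,8) w=7
  (7,8) w=7
  (1,2) w=8
  (3,8) w=8

Add edge (1,8) w=1 -- no cycle. Running total: 1
Add edge (1,3) w=2 -- no cycle. Running total: 3
Add edge (4,7) w=2 -- no cycle. Running total: 5
Add edge (6,7) w=2 -- no cycle. Running total: 7
Skip edge (4,6) w=3 -- would create cycle
Add edge (2,5) w=4 -- no cycle. Running total: 11
Add edge (3,5) w=4 -- no cycle. Running total: 15
Add edge (4,8) w=4 -- no cycle. Running total: 19

MST edges: (1,8,w=1), (1,3,w=2), (4,7,w=2), (6,7,w=2), (2,5,w=4), (3,5,w=4), (4,8,w=4)
Total MST weight: 1 + 2 + 2 + 2 + 4 + 4 + 4 = 19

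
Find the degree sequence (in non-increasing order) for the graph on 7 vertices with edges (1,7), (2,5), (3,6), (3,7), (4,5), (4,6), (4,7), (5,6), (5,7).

Step 1: Count edges incident to each vertex:
  deg(1) = 1 (neighbors: 7)
  deg(2) = 1 (neighbors: 5)
  deg(3) = 2 (neighbors: 6, 7)
  deg(4) = 3 (neighbors: 5, 6, 7)
  deg(5) = 4 (neighbors: 2, 4, 6, 7)
  deg(6) = 3 (neighbors: 3, 4, 5)
  deg(7) = 4 (neighbors: 1, 3, 4, 5)

Step 2: Sort degrees in non-increasing order:
  Degrees: [1, 1, 2, 3, 4, 3, 4] -> sorted: [4, 4, 3, 3, 2, 1, 1]

Degree sequence: [4, 4, 3, 3, 2, 1, 1]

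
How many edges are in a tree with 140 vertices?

A tree on n vertices always has exactly n - 1 edges.
For n = 140: edges = 140 - 1 = 139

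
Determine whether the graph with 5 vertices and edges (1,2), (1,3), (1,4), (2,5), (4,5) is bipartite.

Step 1: Attempt 2-coloring using BFS:
  Start at vertex 1, assign color 0
  Color vertex 2 with color 1 (neighbor of 1)
  Color vertex 3 with color 1 (neighbor of 1)
  Color vertex 4 with color 1 (neighbor of 1)
  Color vertex 5 with color 0 (neighbor of 2)

Step 2: 2-coloring succeeded. No conflicts found.
  Set A (color 0): {1, 5}
  Set B (color 1): {2, 3, 4}

The graph is bipartite with partition {1, 5}, {2, 3, 4}.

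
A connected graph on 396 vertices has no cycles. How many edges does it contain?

A tree on n vertices always has exactly n - 1 edges.
For n = 396: edges = 396 - 1 = 395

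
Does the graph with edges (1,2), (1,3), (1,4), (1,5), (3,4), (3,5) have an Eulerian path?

Step 1: Find the degree of each vertex:
  deg(1) = 4
  deg(2) = 1
  deg(3) = 3
  deg(4) = 2
  deg(5) = 2

Step 2: Count vertices with odd degree:
  Odd-degree vertices: 2, 3 (2 total)

Step 3: Apply Euler's theorem:
  - Eulerian circuit exists iff graph is connected and all vertices have even degree
  - Eulerian path exists iff graph is connected and has 0 or 2 odd-degree vertices

Graph is connected with exactly 2 odd-degree vertices (2, 3).
Eulerian path exists (starting and ending at the odd-degree vertices), but no Eulerian circuit.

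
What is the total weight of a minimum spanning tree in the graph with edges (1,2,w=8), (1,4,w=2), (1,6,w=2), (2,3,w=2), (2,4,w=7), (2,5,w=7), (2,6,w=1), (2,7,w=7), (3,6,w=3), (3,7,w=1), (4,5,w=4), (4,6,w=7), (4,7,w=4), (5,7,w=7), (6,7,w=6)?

Apply Kruskal's algorithm (sort edges by weight, add if no cycle):

Sorted edges by weight:
  (2,6) w=1
  (3,7) w=1
  (1,6) w=2
  (1,4) w=2
  (2,3) w=2
  (3,6) w=3
  (4,5) w=4
  (4,7) w=4
  (6,7) w=6
  (2,5) w=7
  (2,4) w=7
  (2,7) w=7
  (4,6) w=7
  (5,7) w=7
  (1,2) w=8

Add edge (2,6) w=1 -- no cycle. Running total: 1
Add edge (3,7) w=1 -- no cycle. Running total: 2
Add edge (1,6) w=2 -- no cycle. Running total: 4
Add edge (1,4) w=2 -- no cycle. Running total: 6
Add edge (2,3) w=2 -- no cycle. Running total: 8
Skip edge (3,6) w=3 -- would create cycle
Add edge (4,5) w=4 -- no cycle. Running total: 12

MST edges: (2,6,w=1), (3,7,w=1), (1,6,w=2), (1,4,w=2), (2,3,w=2), (4,5,w=4)
Total MST weight: 1 + 1 + 2 + 2 + 2 + 4 = 12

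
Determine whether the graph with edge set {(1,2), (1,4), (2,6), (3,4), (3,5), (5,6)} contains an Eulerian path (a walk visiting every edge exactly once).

Step 1: Find the degree of each vertex:
  deg(1) = 2
  deg(2) = 2
  deg(3) = 2
  deg(4) = 2
  deg(5) = 2
  deg(6) = 2

Step 2: Count vertices with odd degree:
  All vertices have even degree (0 odd-degree vertices)

Step 3: Apply Euler's theorem:
  - Eulerian circuit exists iff graph is connected and all vertices have even degree
  - Eulerian path exists iff graph is connected and has 0 or 2 odd-degree vertices

Graph is connected with 0 odd-degree vertices.
Both Eulerian circuit and Eulerian path exist.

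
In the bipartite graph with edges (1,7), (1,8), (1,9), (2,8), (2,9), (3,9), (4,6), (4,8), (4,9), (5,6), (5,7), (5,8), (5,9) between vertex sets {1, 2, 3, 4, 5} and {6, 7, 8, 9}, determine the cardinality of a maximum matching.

Step 1: List the neighbors of each left vertex:
  1: 7, 8, 9
  2: 8, 9
  3: 9
  4: 6, 8, 9
  5: 6, 7, 8, 9

Step 2: Greedily match left vertices, then look for augmenting paths:
  Match 1 -- 7
  Match 2 -- 8
  Match 3 -- 9
  Match 4 -- 6
  No augmenting path remains.

Step 3: Verify this is maximum:
  Matching size 4 = min(|L|, |R|) = min(5, 4), which is an upper bound, so this matching is maximum.

Maximum matching: {(1,7), (2,8), (3,9), (4,6)}
Size: 4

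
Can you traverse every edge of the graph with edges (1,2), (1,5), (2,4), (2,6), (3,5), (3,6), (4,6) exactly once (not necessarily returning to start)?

Step 1: Find the degree of each vertex:
  deg(1) = 2
  deg(2) = 3
  deg(3) = 2
  deg(4) = 2
  deg(5) = 2
  deg(6) = 3

Step 2: Count vertices with odd degree:
  Odd-degree vertices: 2, 6 (2 total)

Step 3: Apply Euler's theorem:
  - Eulerian circuit exists iff graph is connected and all vertices have even degree
  - Eulerian path exists iff graph is connected and has 0 or 2 odd-degree vertices

Graph is connected with exactly 2 odd-degree vertices (2, 6).
Eulerian path exists (starting and ending at the odd-degree vertices), but no Eulerian circuit.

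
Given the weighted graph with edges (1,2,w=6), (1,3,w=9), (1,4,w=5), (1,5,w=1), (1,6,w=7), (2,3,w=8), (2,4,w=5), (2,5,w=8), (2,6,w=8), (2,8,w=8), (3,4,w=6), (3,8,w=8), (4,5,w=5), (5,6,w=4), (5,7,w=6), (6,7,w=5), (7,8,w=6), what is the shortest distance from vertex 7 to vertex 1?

Step 1: Build adjacency list with weights:
  1: 2(w=6), 3(w=9), 4(w=5), 5(w=1), 6(w=7)
  2: 1(w=6), 3(w=8), 4(w=5), 5(w=8), 6(w=8), 8(w=8)
  3: 1(w=9), 2(w=8), 4(w=6), 8(w=8)
  4: 1(w=5), 2(w=5), 3(w=6), 5(w=5)
  5: 1(w=1), 2(w=8), 4(w=5), 6(w=4), 7(w=6)
  6: 1(w=7), 2(w=8), 5(w=4), 7(w=5)
  7: 5(w=6), 6(w=5), 8(w=6)
  8: 2(w=8), 3(w=8), 7(w=6)

Step 2: Apply Dijkstra's algorithm from vertex 7:
  Visit vertex 7 (distance=0)
    Update dist[5] = 6
    Update dist[6] = 5
    Update dist[8] = 6
  Visit vertex 6 (distance=5)
    Update dist[1] = 12
    Update dist[2] = 13
  Visit vertex 5 (distance=6)
    Update dist[1] = 7
    Update dist[4] = 11
  Visit vertex 8 (distance=6)
    Update dist[3] = 14
  Visit vertex 1 (distance=7)

Step 3: Shortest path: 7 -> 5 -> 1
Total weight: 6 + 1 = 7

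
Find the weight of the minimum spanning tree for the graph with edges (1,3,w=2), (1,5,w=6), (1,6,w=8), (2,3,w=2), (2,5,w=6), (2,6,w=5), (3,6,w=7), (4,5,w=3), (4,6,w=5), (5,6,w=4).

Apply Kruskal's algorithm (sort edges by weight, add if no cycle):

Sorted edges by weight:
  (1,3) w=2
  (2,3) w=2
  (4,5) w=3
  (5,6) w=4
  (2,6) w=5
  (4,6) w=5
  (1,5) w=6
  (2,5) w=6
  (3,6) w=7
  (1,6) w=8

Add edge (1,3) w=2 -- no cycle. Running total: 2
Add edge (2,3) w=2 -- no cycle. Running total: 4
Add edge (4,5) w=3 -- no cycle. Running total: 7
Add edge (5,6) w=4 -- no cycle. Running total: 11
Add edge (2,6) w=5 -- no cycle. Running total: 16

MST edges: (1,3,w=2), (2,3,w=2), (4,5,w=3), (5,6,w=4), (2,6,w=5)
Total MST weight: 2 + 2 + 3 + 4 + 5 = 16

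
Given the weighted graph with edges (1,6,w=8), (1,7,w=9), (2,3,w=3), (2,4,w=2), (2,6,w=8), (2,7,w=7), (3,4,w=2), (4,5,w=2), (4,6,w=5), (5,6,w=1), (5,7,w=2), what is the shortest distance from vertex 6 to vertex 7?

Step 1: Build adjacency list with weights:
  1: 6(w=8), 7(w=9)
  2: 3(w=3), 4(w=2), 6(w=8), 7(w=7)
  3: 2(w=3), 4(w=2)
  4: 2(w=2), 3(w=2), 5(w=2), 6(w=5)
  5: 4(w=2), 6(w=1), 7(w=2)
  6: 1(w=8), 2(w=8), 4(w=5), 5(w=1)
  7: 1(w=9), 2(w=7), 5(w=2)

Step 2: Apply Dijkstra's algorithm from vertex 6:
  Visit vertex 6 (distance=0)
    Update dist[1] = 8
    Update dist[2] = 8
    Update dist[4] = 5
    Update dist[5] = 1
  Visit vertex 5 (distance=1)
    Update dist[4] = 3
    Update dist[7] = 3
  Visit vertex 4 (distance=3)
    Update dist[2] = 5
    Update dist[3] = 5
  Visit vertex 7 (distance=3)

Step 3: Shortest path: 6 -> 5 -> 7
Total weight: 1 + 2 = 3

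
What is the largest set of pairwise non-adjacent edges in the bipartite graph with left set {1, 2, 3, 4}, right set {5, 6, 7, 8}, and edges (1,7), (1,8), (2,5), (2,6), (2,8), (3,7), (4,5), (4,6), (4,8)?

Step 1: List the neighbors of each left vertex:
  1: 7, 8
  2: 5, 6, 8
  3: 7
  4: 5, 6, 8

Step 2: Greedily match left vertices, then look for augmenting paths:
  Match 1 -- 8
  Match 2 -- 5
  Match 3 -- 7
  Match 4 -- 6
  No augmenting path remains.

Step 3: Verify this is maximum:
  Matching size 4 = min(|L|, |R|) = min(4, 4), which is an upper bound, so this matching is maximum.

Maximum matching: {(1,8), (2,5), (3,7), (4,6)}
Size: 4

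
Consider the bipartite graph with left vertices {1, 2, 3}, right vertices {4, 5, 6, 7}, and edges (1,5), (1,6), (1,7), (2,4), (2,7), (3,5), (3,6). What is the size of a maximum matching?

Step 1: List the neighbors of each left vertex:
  1: 5, 6, 7
  2: 4, 7
  3: 5, 6

Step 2: Greedily match left vertices, then look for augmenting paths:
  Match 1 -- 5
  Match 2 -- 4
  Match 3 -- 6
  No augmenting path remains.

Step 3: Verify this is maximum:
  Matching size 3 = min(|L|, |R|) = min(3, 4), which is an upper bound, so this matching is maximum.

Maximum matching: {(1,5), (2,4), (3,6)}
Size: 3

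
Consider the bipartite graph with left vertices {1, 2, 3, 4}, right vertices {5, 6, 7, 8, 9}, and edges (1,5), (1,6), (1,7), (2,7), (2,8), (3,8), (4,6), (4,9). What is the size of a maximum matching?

Step 1: List the neighbors of each left vertex:
  1: 5, 6, 7
  2: 7, 8
  3: 8
  4: 6, 9

Step 2: Greedily match left vertices, then look for augmenting paths:
  Match 1 -- 5
  Match 2 -- 7
  Match 3 -- 8
  Match 4 -- 6
  No augmenting path remains.

Step 3: Verify this is maximum:
  Matching size 4 = min(|L|, |R|) = min(4, 5), which is an upper bound, so this matching is maximum.

Maximum matching: {(1,5), (2,7), (3,8), (4,6)}
Size: 4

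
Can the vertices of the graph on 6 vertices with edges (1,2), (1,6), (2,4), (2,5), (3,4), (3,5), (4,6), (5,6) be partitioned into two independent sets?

Step 1: Attempt 2-coloring using BFS:
  Start at vertex 1, assign color 0
  Color vertex 2 with color 1 (neighbor of 1)
  Color vertex 6 with color 1 (neighbor of 1)
  Color vertex 4 with color 0 (neighbor of 2)
  Color vertex 5 with color 0 (neighbor of 2)
  Color vertex 3 with color 1 (neighbor of 4)

Step 2: 2-coloring succeeded. No conflicts found.
  Set A (color 0): {1, 4, 5}
  Set B (color 1): {2, 3, 6}

The graph is bipartite with partition {1, 4, 5}, {2, 3, 6}.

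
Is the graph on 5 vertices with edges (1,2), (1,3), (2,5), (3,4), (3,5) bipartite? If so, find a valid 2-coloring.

Step 1: Attempt 2-coloring using BFS:
  Start at vertex 1, assign color 0
  Color vertex 2 with color 1 (neighbor of 1)
  Color vertex 3 with color 1 (neighbor of 1)
  Color vertex 5 with color 0 (neighbor of 2)
  Color vertex 4 with color 0 (neighbor of 3)

Step 2: 2-coloring succeeded. No conflicts found.
  Set A (color 0): {1, 4, 5}
  Set B (color 1): {2, 3}

The graph is bipartite with partition {1, 4, 5}, {2, 3}.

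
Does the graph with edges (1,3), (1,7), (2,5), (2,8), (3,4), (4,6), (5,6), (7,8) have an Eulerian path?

Step 1: Find the degree of each vertex:
  deg(1) = 2
  deg(2) = 2
  deg(3) = 2
  deg(4) = 2
  deg(5) = 2
  deg(6) = 2
  deg(7) = 2
  deg(8) = 2

Step 2: Count vertices with odd degree:
  All vertices have even degree (0 odd-degree vertices)

Step 3: Apply Euler's theorem:
  - Eulerian circuit exists iff graph is connected and all vertices have even degree
  - Eulerian path exists iff graph is connected and has 0 or 2 odd-degree vertices

Graph is connected with 0 odd-degree vertices.
Both Eulerian circuit and Eulerian path exist.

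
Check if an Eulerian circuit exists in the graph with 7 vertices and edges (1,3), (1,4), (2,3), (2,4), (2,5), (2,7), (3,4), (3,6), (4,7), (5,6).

Step 1: Find the degree of each vertex:
  deg(1) = 2
  deg(2) = 4
  deg(3) = 4
  deg(4) = 4
  deg(5) = 2
  deg(6) = 2
  deg(7) = 2

Step 2: Count vertices with odd degree:
  All vertices have even degree (0 odd-degree vertices)

Step 3: Apply Euler's theorem:
  - Eulerian circuit exists iff graph is connected and all vertices have even degree
  - Eulerian path exists iff graph is connected and has 0 or 2 odd-degree vertices

Graph is connected with 0 odd-degree vertices.
Both Eulerian circuit and Eulerian path exist.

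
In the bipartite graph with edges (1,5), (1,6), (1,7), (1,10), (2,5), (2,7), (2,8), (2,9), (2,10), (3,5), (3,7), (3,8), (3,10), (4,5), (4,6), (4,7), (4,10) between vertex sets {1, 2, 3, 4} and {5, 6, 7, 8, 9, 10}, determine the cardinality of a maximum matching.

Step 1: List the neighbors of each left vertex:
  1: 5, 6, 7, 10
  2: 5, 7, 8, 9, 10
  3: 5, 7, 8, 10
  4: 5, 6, 7, 10

Step 2: Greedily match left vertices, then look for augmenting paths:
  Match 1 -- 5
  Match 2 -- 7
  Match 3 -- 8
  Match 4 -- 6
  No augmenting path remains.

Step 3: Verify this is maximum:
  Matching size 4 = min(|L|, |R|) = min(4, 6), which is an upper bound, so this matching is maximum.

Maximum matching: {(1,5), (2,7), (3,8), (4,6)}
Size: 4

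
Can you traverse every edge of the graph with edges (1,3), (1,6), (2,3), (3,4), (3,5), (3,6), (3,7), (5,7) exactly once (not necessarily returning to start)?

Step 1: Find the degree of each vertex:
  deg(1) = 2
  deg(2) = 1
  deg(3) = 6
  deg(4) = 1
  deg(5) = 2
  deg(6) = 2
  deg(7) = 2

Step 2: Count vertices with odd degree:
  Odd-degree vertices: 2, 4 (2 total)

Step 3: Apply Euler's theorem:
  - Eulerian circuit exists iff graph is connected and all vertices have even degree
  - Eulerian path exists iff graph is connected and has 0 or 2 odd-degree vertices

Graph is connected with exactly 2 odd-degree vertices (2, 4).
Eulerian path exists (starting and ending at the odd-degree vertices), but no Eulerian circuit.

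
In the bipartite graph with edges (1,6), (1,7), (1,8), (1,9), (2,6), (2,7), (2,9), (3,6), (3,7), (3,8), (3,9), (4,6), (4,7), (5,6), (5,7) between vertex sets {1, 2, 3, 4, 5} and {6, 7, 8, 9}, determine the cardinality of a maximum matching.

Step 1: List the neighbors of each left vertex:
  1: 6, 7, 8, 9
  2: 6, 7, 9
  3: 6, 7, 8, 9
  4: 6, 7
  5: 6, 7

Step 2: Greedily match left vertices, then look for augmenting paths:
  Match 1 -- 9
  Match 2 -- 7
  Match 3 -- 8
  Match 4 -- 6
  No augmenting path remains.

Step 3: Verify this is maximum:
  Matching size 4 = min(|L|, |R|) = min(5, 4), which is an upper bound, so this matching is maximum.

Maximum matching: {(1,9), (2,7), (3,8), (4,6)}
Size: 4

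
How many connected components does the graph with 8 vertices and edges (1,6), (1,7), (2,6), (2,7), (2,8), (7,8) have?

Step 1: Build adjacency list from edges:
  1: 6, 7
  2: 6, 7, 8
  3: (none)
  4: (none)
  5: (none)
  6: 1, 2
  7: 1, 2, 8
  8: 2, 7

Step 2: Run BFS/DFS from vertex 1:
  Visited: {1, 6, 7, 2, 8}
  Reached 5 of 8 vertices

Step 3: Only 5 of 8 vertices reached. Graph is disconnected.
Connected components: {1, 2, 6, 7, 8}, {3}, {4}, {5}
Number of connected components: 4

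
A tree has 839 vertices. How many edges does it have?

A tree on n vertices always has exactly n - 1 edges.
For n = 839: edges = 839 - 1 = 838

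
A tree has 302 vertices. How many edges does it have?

A tree on n vertices always has exactly n - 1 edges.
For n = 302: edges = 302 - 1 = 301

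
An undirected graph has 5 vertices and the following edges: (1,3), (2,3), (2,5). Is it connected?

Step 1: Build adjacency list from edges:
  1: 3
  2: 3, 5
  3: 1, 2
  4: (none)
  5: 2

Step 2: Run BFS/DFS from vertex 1:
  Visited: {1, 3, 2, 5}
  Reached 4 of 5 vertices

Step 3: Only 4 of 5 vertices reached. Graph is disconnected.
Connected components: {1, 2, 3, 5}, {4}
Answer: No, the graph is not connected (2 components).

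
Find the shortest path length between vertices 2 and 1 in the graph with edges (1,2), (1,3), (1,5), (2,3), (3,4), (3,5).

Step 1: Build adjacency list:
  1: 2, 3, 5
  2: 1, 3
  3: 1, 2, 4, 5
  4: 3
  5: 1, 3

Step 2: BFS from vertex 2 to find shortest path to 1:
  vertex 1 reached at distance 1

Step 3: Shortest path: 2 -> 1
Path length: 1 edge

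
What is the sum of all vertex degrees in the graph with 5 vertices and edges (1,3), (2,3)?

Step 1: Count edges incident to each vertex:
  deg(1) = 1 (neighbors: 3)
  deg(2) = 1 (neighbors: 3)
  deg(3) = 2 (neighbors: 1, 2)
  deg(4) = 0 (neighbors: none)
  deg(5) = 0 (neighbors: none)

Step 2: Sum all degrees:
  1 + 1 + 2 + 0 + 0 = 4

Verification: sum of degrees = 2 * |E| = 2 * 2 = 4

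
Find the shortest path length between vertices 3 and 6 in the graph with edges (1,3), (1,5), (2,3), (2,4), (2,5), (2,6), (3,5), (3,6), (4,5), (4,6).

Step 1: Build adjacency list:
  1: 3, 5
  2: 3, 4, 5, 6
  3: 1, 2, 5, 6
  4: 2, 5, 6
  5: 1, 2, 3, 4
  6: 2, 3, 4

Step 2: BFS from vertex 3 to find shortest path to 6:
  vertex 1 reached at distance 1
  vertex 2 reached at distance 1
  vertex 5 reached at distance 1
  vertex 6 reached at distance 1

Step 3: Shortest path: 3 -> 6
Path length: 1 edge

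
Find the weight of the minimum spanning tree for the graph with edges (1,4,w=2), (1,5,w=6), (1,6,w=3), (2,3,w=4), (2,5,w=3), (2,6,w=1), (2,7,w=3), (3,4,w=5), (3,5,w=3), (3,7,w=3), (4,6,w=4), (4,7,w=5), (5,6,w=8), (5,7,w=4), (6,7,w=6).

Apply Kruskal's algorithm (sort edges by weight, add if no cycle):

Sorted edges by weight:
  (2,6) w=1
  (1,4) w=2
  (1,6) w=3
  (2,7) w=3
  (2,5) w=3
  (3,5) w=3
  (3,7) w=3
  (2,3) w=4
  (4,6) w=4
  (5,7) w=4
  (3,4) w=5
  (4,7) w=5
  (1,5) w=6
  (6,7) w=6
  (5,6) w=8

Add edge (2,6) w=1 -- no cycle. Running total: 1
Add edge (1,4) w=2 -- no cycle. Running total: 3
Add edge (1,6) w=3 -- no cycle. Running total: 6
Add edge (2,7) w=3 -- no cycle. Running total: 9
Add edge (2,5) w=3 -- no cycle. Running total: 12
Add edge (3,5) w=3 -- no cycle. Running total: 15

MST edges: (2,6,w=1), (1,4,w=2), (1,6,w=3), (2,7,w=3), (2,5,w=3), (3,5,w=3)
Total MST weight: 1 + 2 + 3 + 3 + 3 + 3 = 15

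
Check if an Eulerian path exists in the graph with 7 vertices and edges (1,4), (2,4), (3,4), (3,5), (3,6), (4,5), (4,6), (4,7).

Step 1: Find the degree of each vertex:
  deg(1) = 1
  deg(2) = 1
  deg(3) = 3
  deg(4) = 6
  deg(5) = 2
  deg(6) = 2
  deg(7) = 1

Step 2: Count vertices with odd degree:
  Odd-degree vertices: 1, 2, 3, 7 (4 total)

Step 3: Apply Euler's theorem:
  - Eulerian circuit exists iff graph is connected and all vertices have even degree
  - Eulerian path exists iff graph is connected and has 0 or 2 odd-degree vertices

Graph has 4 odd-degree vertices (need 0 or 2).
Neither Eulerian path nor Eulerian circuit exists.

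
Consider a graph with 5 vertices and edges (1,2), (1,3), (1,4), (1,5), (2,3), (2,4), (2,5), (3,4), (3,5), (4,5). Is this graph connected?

Step 1: Build adjacency list from edges:
  1: 2, 3, 4, 5
  2: 1, 3, 4, 5
  3: 1, 2, 4, 5
  4: 1, 2, 3, 5
  5: 1, 2, 3, 4

Step 2: Run BFS/DFS from vertex 1:
  Visited: {1, 2, 3, 4, 5}
  Reached 5 of 5 vertices

Step 3: All 5 vertices reached from vertex 1, so the graph is connected.
Answer: Yes, the graph is connected.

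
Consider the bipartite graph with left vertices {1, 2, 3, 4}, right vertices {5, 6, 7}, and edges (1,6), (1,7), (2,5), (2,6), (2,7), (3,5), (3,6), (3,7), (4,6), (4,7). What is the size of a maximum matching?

Step 1: List the neighbors of each left vertex:
  1: 6, 7
  2: 5, 6, 7
  3: 5, 6, 7
  4: 6, 7

Step 2: Greedily match left vertices, then look for augmenting paths:
  Match 1 -- 6
  Match 2 -- 5
  Match 3 -- 7
  No augmenting path remains.

Step 3: Verify this is maximum:
  Matching size 3 = min(|L|, |R|) = min(4, 3), which is an upper bound, so this matching is maximum.

Maximum matching: {(1,6), (2,5), (3,7)}
Size: 3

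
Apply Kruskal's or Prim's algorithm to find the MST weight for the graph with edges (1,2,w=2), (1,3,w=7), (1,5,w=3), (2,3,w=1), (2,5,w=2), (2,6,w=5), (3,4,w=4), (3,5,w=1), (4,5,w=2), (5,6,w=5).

Apply Kruskal's algorithm (sort edges by weight, add if no cycle):

Sorted edges by weight:
  (2,3) w=1
  (3,5) w=1
  (1,2) w=2
  (2,5) w=2
  (4,5) w=2
  (1,5) w=3
  (3,4) w=4
  (2,6) w=5
  (5,6) w=5
  (1,3) w=7

Add edge (2,3) w=1 -- no cycle. Running total: 1
Add edge (3,5) w=1 -- no cycle. Running total: 2
Add edge (1,2) w=2 -- no cycle. Running total: 4
Skip edge (2,5) w=2 -- would create cycle
Add edge (4,5) w=2 -- no cycle. Running total: 6
Skip edge (1,5) w=3 -- would create cycle
Skip edge (3,4) w=4 -- would create cycle
Add edge (2,6) w=5 -- no cycle. Running total: 11

MST edges: (2,3,w=1), (3,5,w=1), (1,2,w=2), (4,5,w=2), (2,6,w=5)
Total MST weight: 1 + 1 + 2 + 2 + 5 = 11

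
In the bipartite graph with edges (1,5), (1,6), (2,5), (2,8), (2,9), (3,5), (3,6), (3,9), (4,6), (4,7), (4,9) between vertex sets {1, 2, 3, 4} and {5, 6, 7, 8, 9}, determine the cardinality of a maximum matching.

Step 1: List the neighbors of each left vertex:
  1: 5, 6
  2: 5, 8, 9
  3: 5, 6, 9
  4: 6, 7, 9

Step 2: Greedily match left vertices, then look for augmenting paths:
  Match 1 -- 5
  Match 2 -- 8
  Match 3 -- 6
  Match 4 -- 7
  No augmenting path remains.

Step 3: Verify this is maximum:
  Matching size 4 = min(|L|, |R|) = min(4, 5), which is an upper bound, so this matching is maximum.

Maximum matching: {(1,5), (2,8), (3,6), (4,7)}
Size: 4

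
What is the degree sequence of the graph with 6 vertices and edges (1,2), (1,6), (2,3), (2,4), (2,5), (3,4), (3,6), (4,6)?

Step 1: Count edges incident to each vertex:
  deg(1) = 2 (neighbors: 2, 6)
  deg(2) = 4 (neighbors: 1, 3, 4, 5)
  deg(3) = 3 (neighbors: 2, 4, 6)
  deg(4) = 3 (neighbors: 2, 3, 6)
  deg(5) = 1 (neighbors: 2)
  deg(6) = 3 (neighbors: 1, 3, 4)

Step 2: Sort degrees in non-increasing order:
  Degrees: [2, 4, 3, 3, 1, 3] -> sorted: [4, 3, 3, 3, 2, 1]

Degree sequence: [4, 3, 3, 3, 2, 1]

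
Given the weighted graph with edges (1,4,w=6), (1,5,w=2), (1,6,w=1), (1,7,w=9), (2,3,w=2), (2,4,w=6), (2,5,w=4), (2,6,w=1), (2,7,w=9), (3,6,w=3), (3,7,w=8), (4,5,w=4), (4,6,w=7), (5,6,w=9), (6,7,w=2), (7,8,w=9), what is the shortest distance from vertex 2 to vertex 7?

Step 1: Build adjacency list with weights:
  1: 4(w=6), 5(w=2), 6(w=1), 7(w=9)
  2: 3(w=2), 4(w=6), 5(w=4), 6(w=1), 7(w=9)
  3: 2(w=2), 6(w=3), 7(w=8)
  4: 1(w=6), 2(w=6), 5(w=4), 6(w=7)
  5: 1(w=2), 2(w=4), 4(w=4), 6(w=9)
  6: 1(w=1), 2(w=1), 3(w=3), 4(w=7), 5(w=9), 7(w=2)
  7: 1(w=9), 2(w=9), 3(w=8), 6(w=2), 8(w=9)
  8: 7(w=9)

Step 2: Apply Dijkstra's algorithm from vertex 2:
  Visit vertex 2 (distance=0)
    Update dist[3] = 2
    Update dist[4] = 6
    Update dist[5] = 4
    Update dist[6] = 1
    Update dist[7] = 9
  Visit vertex 6 (distance=1)
    Update dist[1] = 2
    Update dist[7] = 3
  Visit vertex 1 (distance=2)
  Visit vertex 3 (distance=2)
  Visit vertex 7 (distance=3)
    Update dist[8] = 12

Step 3: Shortest path: 2 -> 6 -> 7
Total weight: 1 + 2 = 3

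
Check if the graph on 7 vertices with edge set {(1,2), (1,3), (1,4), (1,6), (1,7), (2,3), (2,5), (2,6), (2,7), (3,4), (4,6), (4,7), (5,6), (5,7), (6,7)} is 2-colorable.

Step 1: Attempt 2-coloring using BFS:
  Start at vertex 1, assign color 0
  Color vertex 2 with color 1 (neighbor of 1)
  Color vertex 3 with color 1 (neighbor of 1)
  Color vertex 4 with color 1 (neighbor of 1)
  Color vertex 6 with color 1 (neighbor of 1)
  Color vertex 7 with color 1 (neighbor of 1)

Step 2: Conflict found! Vertices 2 and 3 are adjacent but have the same color.
This means the graph contains an odd cycle.

The graph is NOT bipartite.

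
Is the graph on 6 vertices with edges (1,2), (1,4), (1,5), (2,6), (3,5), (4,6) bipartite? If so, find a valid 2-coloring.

Step 1: Attempt 2-coloring using BFS:
  Start at vertex 1, assign color 0
  Color vertex 2 with color 1 (neighbor of 1)
  Color vertex 4 with color 1 (neighbor of 1)
  Color vertex 5 with color 1 (neighbor of 1)
  Color vertex 6 with color 0 (neighbor of 2)
  Color vertex 3 with color 0 (neighbor of 5)

Step 2: 2-coloring succeeded. No conflicts found.
  Set A (color 0): {1, 3, 6}
  Set B (color 1): {2, 4, 5}

The graph is bipartite with partition {1, 3, 6}, {2, 4, 5}.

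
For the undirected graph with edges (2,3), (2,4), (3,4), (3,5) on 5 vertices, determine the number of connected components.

Step 1: Build adjacency list from edges:
  1: (none)
  2: 3, 4
  3: 2, 4, 5
  4: 2, 3
  5: 3

Step 2: Run BFS/DFS from vertex 1:
  Visited: {1}
  Reached 1 of 5 vertices

Step 3: Only 1 of 5 vertices reached. Graph is disconnected.
Connected components: {1}, {2, 3, 4, 5}
Number of connected components: 2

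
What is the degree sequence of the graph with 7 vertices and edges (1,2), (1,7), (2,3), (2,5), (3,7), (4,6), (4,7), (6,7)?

Step 1: Count edges incident to each vertex:
  deg(1) = 2 (neighbors: 2, 7)
  deg(2) = 3 (neighbors: 1, 3, 5)
  deg(3) = 2 (neighbors: 2, 7)
  deg(4) = 2 (neighbors: 6, 7)
  deg(5) = 1 (neighbors: 2)
  deg(6) = 2 (neighbors: 4, 7)
  deg(7) = 4 (neighbors: 1, 3, 4, 6)

Step 2: Sort degrees in non-increasing order:
  Degrees: [2, 3, 2, 2, 1, 2, 4] -> sorted: [4, 3, 2, 2, 2, 2, 1]

Degree sequence: [4, 3, 2, 2, 2, 2, 1]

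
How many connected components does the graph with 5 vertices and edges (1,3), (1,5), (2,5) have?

Step 1: Build adjacency list from edges:
  1: 3, 5
  2: 5
  3: 1
  4: (none)
  5: 1, 2

Step 2: Run BFS/DFS from vertex 1:
  Visited: {1, 3, 5, 2}
  Reached 4 of 5 vertices

Step 3: Only 4 of 5 vertices reached. Graph is disconnected.
Connected components: {1, 2, 3, 5}, {4}
Number of connected components: 2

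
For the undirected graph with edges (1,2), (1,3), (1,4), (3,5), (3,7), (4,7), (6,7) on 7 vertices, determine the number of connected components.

Step 1: Build adjacency list from edges:
  1: 2, 3, 4
  2: 1
  3: 1, 5, 7
  4: 1, 7
  5: 3
  6: 7
  7: 3, 4, 6

Step 2: Run BFS/DFS from vertex 1:
  Visited: {1, 2, 3, 4, 5, 7, 6}
  Reached 7 of 7 vertices

Step 3: All 7 vertices reached from vertex 1, so the graph is connected.
Number of connected components: 1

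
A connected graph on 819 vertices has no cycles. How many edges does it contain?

A tree on n vertices always has exactly n - 1 edges.
For n = 819: edges = 819 - 1 = 818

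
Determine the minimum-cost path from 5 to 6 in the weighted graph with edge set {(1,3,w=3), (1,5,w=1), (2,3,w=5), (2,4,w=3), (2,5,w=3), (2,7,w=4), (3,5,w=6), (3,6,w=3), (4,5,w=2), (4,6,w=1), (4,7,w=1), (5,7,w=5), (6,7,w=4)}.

Step 1: Build adjacency list with weights:
  1: 3(w=3), 5(w=1)
  2: 3(w=5), 4(w=3), 5(w=3), 7(w=4)
  3: 1(w=3), 2(w=5), 5(w=6), 6(w=3)
  4: 2(w=3), 5(w=2), 6(w=1), 7(w=1)
  5: 1(w=1), 2(w=3), 3(w=6), 4(w=2), 7(w=5)
  6: 3(w=3), 4(w=1), 7(w=4)
  7: 2(w=4), 4(w=1), 5(w=5), 6(w=4)

Step 2: Apply Dijkstra's algorithm from vertex 5:
  Visit vertex 5 (distance=0)
    Update dist[1] = 1
    Update dist[2] = 3
    Update dist[3] = 6
    Update dist[4] = 2
    Update dist[7] = 5
  Visit vertex 1 (distance=1)
    Update dist[3] = 4
  Visit vertex 4 (distance=2)
    Update dist[6] = 3
    Update dist[7] = 3
  Visit vertex 2 (distance=3)
  Visit vertex 6 (distance=3)

Step 3: Shortest path: 5 -> 4 -> 6
Total weight: 2 + 1 = 3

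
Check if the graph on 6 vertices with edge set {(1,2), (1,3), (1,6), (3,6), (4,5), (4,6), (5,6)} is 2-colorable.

Step 1: Attempt 2-coloring using BFS:
  Start at vertex 1, assign color 0
  Color vertex 2 with color 1 (neighbor of 1)
  Color vertex 3 with color 1 (neighbor of 1)
  Color vertex 6 with color 1 (neighbor of 1)

Step 2: Conflict found! Vertices 3 and 6 are adjacent but have the same color.
This means the graph contains an odd cycle.

The graph is NOT bipartite.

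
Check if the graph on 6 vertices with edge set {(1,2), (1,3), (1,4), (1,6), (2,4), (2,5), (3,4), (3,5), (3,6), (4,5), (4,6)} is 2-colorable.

Step 1: Attempt 2-coloring using BFS:
  Start at vertex 1, assign color 0
  Color vertex 2 with color 1 (neighbor of 1)
  Color vertex 3 with color 1 (neighbor of 1)
  Color vertex 4 with color 1 (neighbor of 1)
  Color vertex 6 with color 1 (neighbor of 1)

Step 2: Conflict found! Vertices 2 and 4 are adjacent but have the same color.
This means the graph contains an odd cycle.

The graph is NOT bipartite.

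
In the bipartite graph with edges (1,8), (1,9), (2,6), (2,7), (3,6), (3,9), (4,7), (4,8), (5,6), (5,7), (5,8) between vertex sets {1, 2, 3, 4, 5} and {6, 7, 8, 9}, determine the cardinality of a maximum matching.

Step 1: List the neighbors of each left vertex:
  1: 8, 9
  2: 6, 7
  3: 6, 9
  4: 7, 8
  5: 6, 7, 8

Step 2: Greedily match left vertices, then look for augmenting paths:
  Match 1 -- 8
  Match 2 -- 6
  Match 3 -- 9
  Match 4 -- 7
  No augmenting path remains.

Step 3: Verify this is maximum:
  Matching size 4 = min(|L|, |R|) = min(5, 4), which is an upper bound, so this matching is maximum.

Maximum matching: {(1,8), (2,6), (3,9), (4,7)}
Size: 4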